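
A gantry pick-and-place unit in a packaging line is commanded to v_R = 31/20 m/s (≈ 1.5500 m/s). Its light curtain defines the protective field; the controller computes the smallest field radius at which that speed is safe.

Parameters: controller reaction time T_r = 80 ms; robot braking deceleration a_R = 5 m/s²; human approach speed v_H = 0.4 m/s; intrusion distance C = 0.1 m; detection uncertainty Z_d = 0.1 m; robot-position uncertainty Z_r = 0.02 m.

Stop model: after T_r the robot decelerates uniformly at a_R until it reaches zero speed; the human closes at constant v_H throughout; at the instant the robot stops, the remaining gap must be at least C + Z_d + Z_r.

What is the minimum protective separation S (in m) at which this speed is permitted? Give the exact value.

stop time T_s = (31/20)/5 = 0.3100 s
robot in T_r: 1.5500·0.0800 = 0.1240 m
robot covers 1.5500·0.3100 − ½·5.0000·0.3100² = 0.2402 m while stopping
human over T_r+T_s: 0.4000·(0.0800+0.3100) = 0.1560 m
residual clearance needed = 0.1000+0.1000+0.0200 = 0.2200 m
S_min ≈ 0.1240+0.2402+0.1560+0.2200  ⇒  S_min = 2961/4000 m

S_min = 2961/4000 m = 0.7402 m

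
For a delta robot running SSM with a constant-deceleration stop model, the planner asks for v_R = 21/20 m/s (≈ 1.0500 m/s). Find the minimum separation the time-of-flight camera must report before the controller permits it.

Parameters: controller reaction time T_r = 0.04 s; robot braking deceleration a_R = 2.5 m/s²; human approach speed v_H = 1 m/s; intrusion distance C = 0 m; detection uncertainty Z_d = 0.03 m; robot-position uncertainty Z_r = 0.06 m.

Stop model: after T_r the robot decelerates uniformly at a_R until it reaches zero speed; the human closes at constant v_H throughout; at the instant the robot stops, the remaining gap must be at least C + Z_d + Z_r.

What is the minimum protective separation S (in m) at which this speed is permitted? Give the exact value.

S_min = 13/16 m = 0.8125 m

braking lasts T_s = (21/20)/(5/2) = 0.4200 s
robot in T_r: 1.0500·0.0400 = 0.0420 m
robot under decel: 1.0500²/(2·2.5000) = 0.2205 m
person approaches 1.0000·(0.0400+0.4200) = 0.4600 m
residual clearance needed = 0.0000+0.0300+0.0600 = 0.0900 m
S_min ≈ 0.0420+0.2205+0.4600+0.0900  ⇒  S_min = 13/16 m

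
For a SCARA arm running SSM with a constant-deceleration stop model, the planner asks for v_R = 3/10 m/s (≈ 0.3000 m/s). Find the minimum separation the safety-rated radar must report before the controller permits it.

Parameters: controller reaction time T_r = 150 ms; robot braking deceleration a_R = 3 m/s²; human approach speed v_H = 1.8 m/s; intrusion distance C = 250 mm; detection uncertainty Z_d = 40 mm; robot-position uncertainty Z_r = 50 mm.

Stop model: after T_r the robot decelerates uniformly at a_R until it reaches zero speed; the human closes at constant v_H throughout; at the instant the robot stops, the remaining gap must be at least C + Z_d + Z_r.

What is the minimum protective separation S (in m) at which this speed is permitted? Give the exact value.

T_s = v_R/a_R = (3/10)/3 = 0.1000 s
reaction-phase robot travel = 0.3000·0.1500 = 0.0450 m
robot under decel: 0.3000²/(2·3.0000) = 0.0150 m
human closes 1.8000·0.2500 = 0.4500 m
C+Z_d+Z_r = 0.2500+0.0400+0.0500 = 0.3400 m
S_min ≈ 0.0450+0.0150+0.4500+0.3400  ⇒  S_min = 17/20 m

S_min = 17/20 m = 0.8500 m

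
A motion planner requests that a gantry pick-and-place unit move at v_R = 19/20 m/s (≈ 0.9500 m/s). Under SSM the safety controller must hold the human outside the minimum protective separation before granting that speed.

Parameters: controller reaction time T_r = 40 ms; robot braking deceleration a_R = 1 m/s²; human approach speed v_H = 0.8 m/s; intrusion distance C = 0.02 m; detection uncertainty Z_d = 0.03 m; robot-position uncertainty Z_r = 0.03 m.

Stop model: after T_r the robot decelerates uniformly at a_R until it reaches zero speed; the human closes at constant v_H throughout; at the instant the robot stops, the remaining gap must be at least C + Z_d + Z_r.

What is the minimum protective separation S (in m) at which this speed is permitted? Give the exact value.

S_min = 1089/800 m = 1.3613 m

stop time T_s = (19/20)/1 = 0.9500 s
reaction-phase robot travel = 0.9500·0.0400 = 0.0380 m
robot under decel: 0.9500²/(2·1.0000) = 0.4512 m
person approaches 0.8000·(0.0400+0.9500) = 0.7920 m
C+Z_d+Z_r = 0.0200+0.0300+0.0300 = 0.0800 m
S_min ≈ 0.0380+0.4512+0.7920+0.0800  ⇒  S_min = 1089/800 m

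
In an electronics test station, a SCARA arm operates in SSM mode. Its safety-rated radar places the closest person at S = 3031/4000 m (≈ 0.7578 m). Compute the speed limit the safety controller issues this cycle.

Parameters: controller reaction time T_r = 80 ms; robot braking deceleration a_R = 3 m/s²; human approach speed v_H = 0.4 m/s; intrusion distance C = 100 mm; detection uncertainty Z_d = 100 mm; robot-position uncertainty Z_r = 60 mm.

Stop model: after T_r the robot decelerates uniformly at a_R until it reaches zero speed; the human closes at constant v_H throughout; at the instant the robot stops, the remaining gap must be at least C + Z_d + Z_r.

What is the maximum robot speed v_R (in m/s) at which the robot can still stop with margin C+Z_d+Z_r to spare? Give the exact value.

quadratic (1/6)·v² + (16/75)·v + (-1863/4000) = 0
  disc = (16/75)² − 4·(1/6)·(-1863/4000) = 32041/90000 ; √disc = 179/300
  v_R = (−(16/75) + 179/300) / (2·(1/6)) = 23/20 m/s
check:
stop time T_s = (23/20)/3 = 0.3833 s
reaction-phase robot travel = 1.1500·0.0800 = 0.0920 m
robot under decel: 1.1500²/(2·3.0000) = 0.2204 m
human closes 0.4000·0.4633 = 0.1853 m
C+Z_d+Z_r = 0.1000+0.1000+0.0600 = 0.2600 m
sum ≈ 0.0920+0.2204+0.1853+0.2600 ≈ 0.7578 m = S ✓

v_R_max = 23/20 m/s = 1.1500 m/s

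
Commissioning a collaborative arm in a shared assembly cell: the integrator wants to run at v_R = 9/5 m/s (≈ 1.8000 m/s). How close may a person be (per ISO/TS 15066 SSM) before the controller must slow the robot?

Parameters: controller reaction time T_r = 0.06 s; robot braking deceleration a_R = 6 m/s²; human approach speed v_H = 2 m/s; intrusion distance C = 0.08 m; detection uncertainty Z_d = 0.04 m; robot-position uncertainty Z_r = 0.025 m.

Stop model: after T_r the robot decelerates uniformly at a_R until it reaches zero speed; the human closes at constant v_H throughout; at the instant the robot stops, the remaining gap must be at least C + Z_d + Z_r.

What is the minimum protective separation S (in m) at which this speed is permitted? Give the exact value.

stop time T_s = (9/5)/6 = 0.3000 s
robot covers v_R·T_r = 1.8000·0.0600 = 0.1080 m before braking
braking distance = 1.8000²/(2·6.0000) = 0.2700 m
human over T_r+T_s: 2.0000·(0.0600+0.3000) = 0.7200 m
C+Z_d+Z_r = 0.0800+0.0400+0.0250 = 0.1450 m
S_min ≈ 0.1080+0.2700+0.7200+0.1450  ⇒  S_min = 1243/1000 m

S_min = 1243/1000 m = 1.2430 m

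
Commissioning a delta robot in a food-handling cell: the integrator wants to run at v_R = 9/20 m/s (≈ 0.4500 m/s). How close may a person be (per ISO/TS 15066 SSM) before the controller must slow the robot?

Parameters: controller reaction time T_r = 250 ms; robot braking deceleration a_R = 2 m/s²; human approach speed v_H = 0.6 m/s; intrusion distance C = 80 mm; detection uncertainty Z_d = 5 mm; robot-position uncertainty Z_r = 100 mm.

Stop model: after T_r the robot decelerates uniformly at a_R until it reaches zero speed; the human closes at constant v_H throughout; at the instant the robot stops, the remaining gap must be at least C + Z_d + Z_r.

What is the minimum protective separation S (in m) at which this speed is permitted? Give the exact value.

braking lasts T_s = (9/20)/2 = 0.2250 s
reaction-phase robot travel = 0.4500·0.2500 = 0.1125 m
robot under decel: 0.4500²/(2·2.0000) = 0.0506 m
human over T_r+T_s: 0.6000·(0.2500+0.2250) = 0.2850 m
margins: 0.0800+0.0050+0.1000 = 0.1850 m
S_min ≈ 0.1125+0.0506+0.2850+0.1850  ⇒  S_min = 1013/1600 m

S_min = 1013/1600 m = 0.6331 m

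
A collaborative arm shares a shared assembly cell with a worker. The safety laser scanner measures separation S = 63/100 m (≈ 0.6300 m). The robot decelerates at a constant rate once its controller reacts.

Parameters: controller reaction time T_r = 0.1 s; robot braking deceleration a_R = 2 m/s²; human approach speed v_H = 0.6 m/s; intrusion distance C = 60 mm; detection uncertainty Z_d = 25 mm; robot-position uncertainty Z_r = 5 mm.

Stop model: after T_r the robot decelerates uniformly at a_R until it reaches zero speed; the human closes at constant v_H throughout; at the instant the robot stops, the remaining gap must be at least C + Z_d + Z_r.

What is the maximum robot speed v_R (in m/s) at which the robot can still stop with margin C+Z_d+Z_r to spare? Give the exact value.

v_R_max = 4/5 m/s = 0.8000 m/s

quadratic (1/4)·v² + (2/5)·v + (-12/25) = 0
  disc = (2/5)² − 4·(1/4)·(-12/25) = 16/25 ; √disc = 4/5
  v_R = (−(2/5) + 4/5) / (2·(1/4)) = 4/5 m/s
check:
braking lasts T_s = (4/5)/2 = 0.4000 s
reaction-phase robot travel = 0.8000·0.1000 = 0.0800 m
robot under decel: 0.8000²/(2·2.0000) = 0.1600 m
human over T_r+T_s: 0.6000·(0.1000+0.4000) = 0.3000 m
C+Z_d+Z_r = 0.0600+0.0250+0.0050 = 0.0900 m
sum ≈ 0.0800+0.1600+0.3000+0.0900 ≈ 0.6300 m = S ✓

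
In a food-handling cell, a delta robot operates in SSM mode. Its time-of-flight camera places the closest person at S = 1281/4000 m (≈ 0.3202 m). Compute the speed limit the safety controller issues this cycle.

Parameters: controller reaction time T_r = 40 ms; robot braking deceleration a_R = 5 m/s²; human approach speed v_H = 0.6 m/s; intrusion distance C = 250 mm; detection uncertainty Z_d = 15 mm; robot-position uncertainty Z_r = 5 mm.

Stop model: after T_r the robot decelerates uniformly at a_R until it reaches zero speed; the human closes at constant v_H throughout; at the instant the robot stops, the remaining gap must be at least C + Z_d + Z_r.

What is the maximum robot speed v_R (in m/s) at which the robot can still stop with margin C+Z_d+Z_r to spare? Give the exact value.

v_R_max = 3/20 m/s = 0.1500 m/s

collect terms ⇒ (1/10)·v_R² + (4/25)·v_R + (-21/800) = 0
  disc = (4/25)² − 4·(1/10)·(-21/800) = 361/10000 ; √disc = 19/100
  v_R = (−(4/25) + 19/100) / (2·(1/10)) = 3/20 m/s
check:
braking lasts T_s = (3/20)/5 = 0.0300 s
robot covers v_R·T_r = 0.1500·0.0400 = 0.0060 m before braking
robot under decel: 0.1500²/(2·5.0000) = 0.0022 m
person approaches 0.6000·(0.0400+0.0300) = 0.0420 m
residual clearance needed = 0.2500+0.0150+0.0050 = 0.2700 m
sum ≈ 0.0060+0.0022+0.0420+0.2700 ≈ 0.3202 m = S ✓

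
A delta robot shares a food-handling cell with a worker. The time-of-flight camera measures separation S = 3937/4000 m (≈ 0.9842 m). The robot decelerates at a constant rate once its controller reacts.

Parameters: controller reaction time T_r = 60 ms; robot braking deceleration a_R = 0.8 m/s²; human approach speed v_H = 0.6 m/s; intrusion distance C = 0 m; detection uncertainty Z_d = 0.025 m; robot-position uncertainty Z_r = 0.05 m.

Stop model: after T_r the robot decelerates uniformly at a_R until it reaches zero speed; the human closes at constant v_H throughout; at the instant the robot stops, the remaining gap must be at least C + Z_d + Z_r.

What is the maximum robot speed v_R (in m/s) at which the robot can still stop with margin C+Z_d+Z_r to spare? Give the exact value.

quadratic (5/8)·v² + (81/100)·v + (-3493/4000) = 0
  disc = (81/100)² − 4·(5/8)·(-3493/4000) = 113569/40000 ; √disc = 337/200
  v_R = (−(81/100) + 337/200) / (2·(5/8)) = 7/10 m/s
check:
braking lasts T_s = (7/10)/(4/5) = 0.8750 s
robot covers v_R·T_r = 0.7000·0.0600 = 0.0420 m before braking
robot covers 0.7000·0.8750 − ½·0.8000·0.8750² = 0.3063 m while stopping
human over T_r+T_s: 0.6000·(0.0600+0.8750) = 0.5610 m
C+Z_d+Z_r = 0.0000+0.0250+0.0500 = 0.0750 m
sum ≈ 0.0420+0.3063+0.5610+0.0750 ≈ 0.9842 m = S ✓

v_R_max = 7/10 m/s = 0.7000 m/s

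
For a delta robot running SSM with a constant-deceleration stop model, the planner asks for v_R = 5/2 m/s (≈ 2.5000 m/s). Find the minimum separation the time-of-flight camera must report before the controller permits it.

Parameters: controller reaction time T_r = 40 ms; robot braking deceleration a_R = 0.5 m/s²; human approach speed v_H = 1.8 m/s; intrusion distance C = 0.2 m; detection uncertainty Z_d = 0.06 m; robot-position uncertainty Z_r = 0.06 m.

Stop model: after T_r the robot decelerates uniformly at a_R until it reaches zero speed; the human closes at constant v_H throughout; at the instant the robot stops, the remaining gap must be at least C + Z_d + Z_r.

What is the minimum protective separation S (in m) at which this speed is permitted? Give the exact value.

braking lasts T_s = (5/2)/(1/2) = 5.0000 s
robot in T_r: 2.5000·0.0400 = 0.1000 m
robot under decel: 2.5000²/(2·0.5000) = 6.2500 m
person approaches 1.8000·(0.0400+5.0000) = 9.0720 m
margins: 0.2000+0.0600+0.0600 = 0.3200 m
S_min ≈ 0.1000+6.2500+9.0720+0.3200  ⇒  S_min = 7871/500 m

S_min = 7871/500 m = 15.7420 m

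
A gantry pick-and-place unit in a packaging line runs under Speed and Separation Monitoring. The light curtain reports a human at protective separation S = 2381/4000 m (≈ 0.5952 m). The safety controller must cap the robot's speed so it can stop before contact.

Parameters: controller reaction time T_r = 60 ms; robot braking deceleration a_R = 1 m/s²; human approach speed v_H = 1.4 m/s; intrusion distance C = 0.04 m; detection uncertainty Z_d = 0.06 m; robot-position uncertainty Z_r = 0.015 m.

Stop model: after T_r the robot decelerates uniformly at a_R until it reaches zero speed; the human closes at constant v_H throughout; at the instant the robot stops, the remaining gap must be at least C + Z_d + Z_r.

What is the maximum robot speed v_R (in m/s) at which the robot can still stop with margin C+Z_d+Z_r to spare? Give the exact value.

v_R_max = 1/4 m/s = 0.2500 m/s

at the boundary: (1/2)·v² + (73/50)·v + (-317/800) = 0
  disc = (73/50)² − 4·(1/2)·(-317/800) = 29241/10000 ; √disc = 171/100
  v_R = (−(73/50) + 171/100) / (2·(1/2)) = 1/4 m/s
check:
T_s = v_R/a_R = (1/4)/1 = 0.2500 s
robot covers v_R·T_r = 0.2500·0.0600 = 0.0150 m before braking
robot covers 0.2500·0.2500 − ½·1.0000·0.2500² = 0.0312 m while stopping
human over T_r+T_s: 1.4000·(0.0600+0.2500) = 0.4340 m
C+Z_d+Z_r = 0.0400+0.0600+0.0150 = 0.1150 m
sum ≈ 0.0150+0.0312+0.4340+0.1150 ≈ 0.5952 m = S ✓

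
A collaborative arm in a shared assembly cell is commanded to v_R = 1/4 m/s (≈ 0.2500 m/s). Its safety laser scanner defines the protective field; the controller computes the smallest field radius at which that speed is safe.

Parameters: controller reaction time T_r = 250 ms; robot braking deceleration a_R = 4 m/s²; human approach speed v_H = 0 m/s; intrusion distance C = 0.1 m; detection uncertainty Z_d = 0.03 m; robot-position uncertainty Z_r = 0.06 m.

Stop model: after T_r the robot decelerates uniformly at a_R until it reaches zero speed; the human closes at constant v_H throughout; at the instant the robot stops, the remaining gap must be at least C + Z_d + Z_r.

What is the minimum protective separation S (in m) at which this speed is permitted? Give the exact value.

S_min = 833/3200 m = 0.2603 m

T_s = v_R/a_R = (1/4)/4 = 0.0625 s
robot in T_r: 0.2500·0.2500 = 0.0625 m
braking distance = 0.2500²/(2·4.0000) = 0.0078 m
human over T_r+T_s: 0.0000·(0.2500+0.0625) = 0.0000 m
C+Z_d+Z_r = 0.1000+0.0300+0.0600 = 0.1900 m
S_min ≈ 0.0625+0.0078+0.0000+0.1900  ⇒  S_min = 833/3200 m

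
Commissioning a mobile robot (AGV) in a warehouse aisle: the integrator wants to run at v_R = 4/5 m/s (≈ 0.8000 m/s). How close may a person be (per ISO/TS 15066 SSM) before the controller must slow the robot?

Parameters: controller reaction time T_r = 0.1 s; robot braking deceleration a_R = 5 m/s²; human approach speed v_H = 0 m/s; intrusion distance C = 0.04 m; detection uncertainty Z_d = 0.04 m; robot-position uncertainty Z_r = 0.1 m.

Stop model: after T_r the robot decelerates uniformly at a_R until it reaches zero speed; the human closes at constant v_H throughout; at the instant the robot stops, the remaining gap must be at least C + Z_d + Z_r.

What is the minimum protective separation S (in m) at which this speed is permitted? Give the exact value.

braking lasts T_s = (4/5)/5 = 0.1600 s
robot in T_r: 0.8000·0.1000 = 0.0800 m
braking distance = 0.8000²/(2·5.0000) = 0.0640 m
human closes 0.0000·0.2600 = 0.0000 m
C+Z_d+Z_r = 0.0400+0.0400+0.1000 = 0.1800 m
S_min ≈ 0.0800+0.0640+0.0000+0.1800  ⇒  S_min = 81/250 m

S_min = 81/250 m = 0.3240 m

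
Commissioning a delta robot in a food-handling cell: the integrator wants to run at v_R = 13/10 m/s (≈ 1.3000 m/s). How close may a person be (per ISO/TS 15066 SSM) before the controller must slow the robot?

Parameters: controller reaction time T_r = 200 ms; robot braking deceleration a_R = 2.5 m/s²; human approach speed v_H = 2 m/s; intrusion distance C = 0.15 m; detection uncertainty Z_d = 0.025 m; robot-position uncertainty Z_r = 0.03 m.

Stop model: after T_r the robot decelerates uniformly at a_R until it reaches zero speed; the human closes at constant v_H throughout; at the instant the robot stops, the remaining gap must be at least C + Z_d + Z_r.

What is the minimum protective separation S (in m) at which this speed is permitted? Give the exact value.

S_min = 2243/1000 m = 2.2430 m

stop time T_s = (13/10)/(5/2) = 0.5200 s
robot covers v_R·T_r = 1.3000·0.2000 = 0.2600 m before braking
robot under decel: 1.3000²/(2·2.5000) = 0.3380 m
person approaches 2.0000·(0.2000+0.5200) = 1.4400 m
C+Z_d+Z_r = 0.1500+0.0250+0.0300 = 0.2050 m
S_min ≈ 0.2600+0.3380+1.4400+0.2050  ⇒  S_min = 2243/1000 m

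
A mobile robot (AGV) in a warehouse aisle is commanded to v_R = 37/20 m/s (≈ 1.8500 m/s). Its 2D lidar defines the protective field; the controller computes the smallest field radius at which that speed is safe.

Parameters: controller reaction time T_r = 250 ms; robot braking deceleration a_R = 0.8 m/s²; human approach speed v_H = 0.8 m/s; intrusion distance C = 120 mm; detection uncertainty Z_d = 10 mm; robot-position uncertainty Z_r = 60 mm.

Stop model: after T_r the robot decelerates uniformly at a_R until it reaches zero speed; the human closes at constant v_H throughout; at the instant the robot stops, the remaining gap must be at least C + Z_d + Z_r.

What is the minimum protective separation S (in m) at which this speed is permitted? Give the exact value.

S_min = 15493/3200 m = 4.8416 m

stop time T_s = (37/20)/(4/5) = 2.3125 s
robot in T_r: 1.8500·0.2500 = 0.4625 m
robot covers 1.8500·2.3125 − ½·0.8000·2.3125² = 2.1391 m while stopping
person approaches 0.8000·(0.2500+2.3125) = 2.0500 m
residual clearance needed = 0.1200+0.0100+0.0600 = 0.1900 m
S_min ≈ 0.4625+2.1391+2.0500+0.1900  ⇒  S_min = 15493/3200 m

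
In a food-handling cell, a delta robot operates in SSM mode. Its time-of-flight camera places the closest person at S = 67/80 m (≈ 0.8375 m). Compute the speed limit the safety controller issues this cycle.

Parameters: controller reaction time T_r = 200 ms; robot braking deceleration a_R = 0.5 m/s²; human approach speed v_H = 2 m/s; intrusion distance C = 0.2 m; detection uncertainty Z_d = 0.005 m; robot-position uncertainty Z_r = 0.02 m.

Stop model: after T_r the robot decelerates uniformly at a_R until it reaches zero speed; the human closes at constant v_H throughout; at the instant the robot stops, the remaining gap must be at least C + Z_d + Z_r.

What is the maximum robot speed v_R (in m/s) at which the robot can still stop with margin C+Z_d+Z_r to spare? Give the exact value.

collect terms ⇒ (1)·v_R² + (21/5)·v_R + (-17/80) = 0
  disc = (21/5)² − 4·(1)·(-17/80) = 1849/100 ; √disc = 43/10
  v_R = (−(21/5) + 43/10) / (2·(1)) = 1/20 m/s
check:
braking lasts T_s = (1/20)/(1/2) = 0.1000 s
reaction-phase robot travel = 0.0500·0.2000 = 0.0100 m
braking distance = 0.0500²/(2·0.5000) = 0.0025 m
person approaches 2.0000·(0.2000+0.1000) = 0.6000 m
margins: 0.2000+0.0050+0.0200 = 0.2250 m
sum ≈ 0.0100+0.0025+0.6000+0.2250 ≈ 0.8375 m = S ✓

v_R_max = 1/20 m/s = 0.0500 m/s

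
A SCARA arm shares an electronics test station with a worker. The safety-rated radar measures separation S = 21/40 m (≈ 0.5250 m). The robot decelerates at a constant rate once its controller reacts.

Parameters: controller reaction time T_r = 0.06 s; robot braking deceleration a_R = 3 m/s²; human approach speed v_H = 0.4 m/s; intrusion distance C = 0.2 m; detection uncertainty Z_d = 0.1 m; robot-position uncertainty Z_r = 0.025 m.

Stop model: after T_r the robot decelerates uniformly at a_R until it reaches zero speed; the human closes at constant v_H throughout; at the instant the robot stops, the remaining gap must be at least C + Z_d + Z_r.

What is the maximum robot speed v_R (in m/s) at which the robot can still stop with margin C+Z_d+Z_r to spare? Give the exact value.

quadratic (1/6)·v² + (29/150)·v + (-22/125) = 0
  disc = (29/150)² − 4·(1/6)·(-22/125) = 3481/22500 ; √disc = 59/150
  v_R = (−(29/150) + 59/150) / (2·(1/6)) = 3/5 m/s
check:
stop time T_s = (3/5)/3 = 0.2000 s
robot in T_r: 0.6000·0.0600 = 0.0360 m
braking distance = 0.6000²/(2·3.0000) = 0.0600 m
human over T_r+T_s: 0.4000·(0.0600+0.2000) = 0.1040 m
margins: 0.2000+0.1000+0.0250 = 0.3250 m
sum ≈ 0.0360+0.0600+0.1040+0.3250 ≈ 0.5250 m = S ✓

v_R_max = 3/5 m/s = 0.6000 m/s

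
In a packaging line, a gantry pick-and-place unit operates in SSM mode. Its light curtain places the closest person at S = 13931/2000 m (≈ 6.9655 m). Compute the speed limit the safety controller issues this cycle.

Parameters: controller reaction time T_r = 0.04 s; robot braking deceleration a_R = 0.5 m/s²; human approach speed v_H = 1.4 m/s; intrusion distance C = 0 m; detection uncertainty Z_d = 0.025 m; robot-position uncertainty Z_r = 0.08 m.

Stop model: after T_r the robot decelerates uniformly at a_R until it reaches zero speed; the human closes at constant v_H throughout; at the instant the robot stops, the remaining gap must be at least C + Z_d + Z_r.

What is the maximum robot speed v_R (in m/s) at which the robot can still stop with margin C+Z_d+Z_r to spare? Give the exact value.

quadratic (1)·v² + (71/25)·v + (-13609/2000) = 0
  disc = (71/25)² − 4·(1)·(-13609/2000) = 88209/2500 ; √disc = 297/50
  v_R = (−(71/25) + 297/50) / (2·(1)) = 31/20 m/s
check:
braking lasts T_s = (31/20)/(1/2) = 3.1000 s
reaction-phase robot travel = 1.5500·0.0400 = 0.0620 m
robot under decel: 1.5500²/(2·0.5000) = 2.4025 m
human closes 1.4000·3.1400 = 4.3960 m
C+Z_d+Z_r = 0.0000+0.0250+0.0800 = 0.1050 m
sum ≈ 0.0620+2.4025+4.3960+0.1050 ≈ 6.9655 m = S ✓

v_R_max = 31/20 m/s = 1.5500 m/s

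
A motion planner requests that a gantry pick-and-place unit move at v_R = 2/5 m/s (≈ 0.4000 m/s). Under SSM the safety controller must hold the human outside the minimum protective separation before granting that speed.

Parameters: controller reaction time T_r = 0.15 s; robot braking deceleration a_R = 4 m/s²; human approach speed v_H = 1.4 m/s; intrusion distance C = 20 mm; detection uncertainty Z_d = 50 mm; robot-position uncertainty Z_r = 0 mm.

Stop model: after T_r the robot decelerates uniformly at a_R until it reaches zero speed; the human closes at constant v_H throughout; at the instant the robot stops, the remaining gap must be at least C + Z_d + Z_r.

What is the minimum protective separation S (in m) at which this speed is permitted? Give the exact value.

S_min = 1/2 m = 0.5000 m

braking lasts T_s = (2/5)/4 = 0.1000 s
reaction-phase robot travel = 0.4000·0.1500 = 0.0600 m
robot covers 0.4000·0.1000 − ½·4.0000·0.1000² = 0.0200 m while stopping
person approaches 1.4000·(0.1500+0.1000) = 0.3500 m
C+Z_d+Z_r = 0.0200+0.0500+0.0000 = 0.0700 m
S_min ≈ 0.0600+0.0200+0.3500+0.0700  ⇒  S_min = 1/2 m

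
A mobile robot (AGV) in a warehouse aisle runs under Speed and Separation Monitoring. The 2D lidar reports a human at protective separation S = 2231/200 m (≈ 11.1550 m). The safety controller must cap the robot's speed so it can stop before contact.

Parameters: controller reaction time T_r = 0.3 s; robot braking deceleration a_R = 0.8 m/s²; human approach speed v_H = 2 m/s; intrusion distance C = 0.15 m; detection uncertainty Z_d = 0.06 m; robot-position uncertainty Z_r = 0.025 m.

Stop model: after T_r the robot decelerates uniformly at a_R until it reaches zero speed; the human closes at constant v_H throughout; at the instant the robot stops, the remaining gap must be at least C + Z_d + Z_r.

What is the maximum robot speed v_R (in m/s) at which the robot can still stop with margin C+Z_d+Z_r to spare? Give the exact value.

v_R_max = 12/5 m/s = 2.4000 m/s

quadratic (5/8)·v² + (14/5)·v + (-258/25) = 0
  disc = (14/5)² − 4·(5/8)·(-258/25) = 841/25 ; √disc = 29/5
  v_R = (−(14/5) + 29/5) / (2·(5/8)) = 12/5 m/s
check:
stop time T_s = (12/5)/(4/5) = 3.0000 s
reaction-phase robot travel = 2.4000·0.3000 = 0.7200 m
robot covers 2.4000·3.0000 − ½·0.8000·3.0000² = 3.6000 m while stopping
human over T_r+T_s: 2.0000·(0.3000+3.0000) = 6.6000 m
residual clearance needed = 0.1500+0.0600+0.0250 = 0.2350 m
sum ≈ 0.7200+3.6000+6.6000+0.2350 ≈ 11.1550 m = S ✓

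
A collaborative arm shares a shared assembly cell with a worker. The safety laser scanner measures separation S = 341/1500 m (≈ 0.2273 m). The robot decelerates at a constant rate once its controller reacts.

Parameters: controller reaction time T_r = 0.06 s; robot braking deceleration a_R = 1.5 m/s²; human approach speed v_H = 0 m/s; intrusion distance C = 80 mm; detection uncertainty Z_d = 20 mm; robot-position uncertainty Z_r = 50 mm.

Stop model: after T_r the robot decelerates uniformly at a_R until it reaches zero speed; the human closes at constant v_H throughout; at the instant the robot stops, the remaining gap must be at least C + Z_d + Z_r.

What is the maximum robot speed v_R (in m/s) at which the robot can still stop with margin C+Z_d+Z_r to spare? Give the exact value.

at the boundary: (1/3)·v² + (3/50)·v + (-29/375) = 0
  disc = (3/50)² − 4·(1/3)·(-29/375) = 2401/22500 ; √disc = 49/150
  v_R = (−(3/50) + 49/150) / (2·(1/3)) = 2/5 m/s
check:
T_s = v_R/a_R = (2/5)/(3/2) = 0.2667 s
reaction-phase robot travel = 0.4000·0.0600 = 0.0240 m
robot covers 0.4000·0.2667 − ½·1.5000·0.2667² = 0.0533 m while stopping
human over T_r+T_s: 0.0000·(0.0600+0.2667) = 0.0000 m
C+Z_d+Z_r = 0.0800+0.0200+0.0500 = 0.1500 m
sum ≈ 0.0240+0.0533+0.0000+0.1500 ≈ 0.2273 m = S ✓

v_R_max = 2/5 m/s = 0.4000 m/s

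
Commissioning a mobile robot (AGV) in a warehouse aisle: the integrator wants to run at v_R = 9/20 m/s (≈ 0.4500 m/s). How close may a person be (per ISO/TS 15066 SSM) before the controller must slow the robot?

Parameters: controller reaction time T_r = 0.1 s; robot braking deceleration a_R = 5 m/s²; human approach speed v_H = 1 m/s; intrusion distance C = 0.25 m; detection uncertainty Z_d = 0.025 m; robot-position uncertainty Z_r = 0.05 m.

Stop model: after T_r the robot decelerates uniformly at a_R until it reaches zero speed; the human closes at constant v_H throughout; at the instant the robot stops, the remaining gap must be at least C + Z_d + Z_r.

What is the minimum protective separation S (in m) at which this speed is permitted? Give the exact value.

S_min = 2321/4000 m = 0.5803 m

braking lasts T_s = (9/20)/5 = 0.0900 s
robot in T_r: 0.4500·0.1000 = 0.0450 m
braking distance = 0.4500²/(2·5.0000) = 0.0203 m
human closes 1.0000·0.1900 = 0.1900 m
C+Z_d+Z_r = 0.2500+0.0250+0.0500 = 0.3250 m
S_min ≈ 0.0450+0.0203+0.1900+0.3250  ⇒  S_min = 2321/4000 m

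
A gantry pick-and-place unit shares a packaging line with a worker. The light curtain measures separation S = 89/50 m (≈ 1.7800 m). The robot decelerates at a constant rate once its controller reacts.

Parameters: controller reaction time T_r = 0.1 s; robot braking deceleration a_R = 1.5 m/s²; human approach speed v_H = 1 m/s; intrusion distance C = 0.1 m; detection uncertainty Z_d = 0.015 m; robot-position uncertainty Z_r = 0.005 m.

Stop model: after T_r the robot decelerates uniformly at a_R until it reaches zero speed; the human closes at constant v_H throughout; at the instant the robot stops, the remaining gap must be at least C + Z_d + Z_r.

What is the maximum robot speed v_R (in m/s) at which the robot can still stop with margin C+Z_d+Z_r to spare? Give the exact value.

v_R_max = 13/10 m/s = 1.3000 m/s

at the boundary: (1/3)·v² + (23/30)·v + (-39/25) = 0
  disc = (23/30)² − 4·(1/3)·(-39/25) = 2401/900 ; √disc = 49/30
  v_R = (−(23/30) + 49/30) / (2·(1/3)) = 13/10 m/s
check:
stop time T_s = (13/10)/(3/2) = 0.8667 s
robot in T_r: 1.3000·0.1000 = 0.1300 m
robot under decel: 1.3000²/(2·1.5000) = 0.5633 m
human over T_r+T_s: 1.0000·(0.1000+0.8667) = 0.9667 m
residual clearance needed = 0.1000+0.0150+0.0050 = 0.1200 m
sum ≈ 0.1300+0.5633+0.9667+0.1200 ≈ 1.7800 m = S ✓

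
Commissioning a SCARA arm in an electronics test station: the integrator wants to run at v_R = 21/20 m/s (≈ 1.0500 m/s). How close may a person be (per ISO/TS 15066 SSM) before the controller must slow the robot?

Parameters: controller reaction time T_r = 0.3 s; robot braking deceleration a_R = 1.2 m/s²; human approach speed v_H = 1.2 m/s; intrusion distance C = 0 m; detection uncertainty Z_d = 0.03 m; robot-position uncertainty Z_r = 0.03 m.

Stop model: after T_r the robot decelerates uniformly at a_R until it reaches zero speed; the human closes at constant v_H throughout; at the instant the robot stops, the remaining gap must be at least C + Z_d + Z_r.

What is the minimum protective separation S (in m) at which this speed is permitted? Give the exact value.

stop time T_s = (21/20)/(6/5) = 0.8750 s
robot in T_r: 1.0500·0.3000 = 0.3150 m
braking distance = 1.0500²/(2·1.2000) = 0.4594 m
person approaches 1.2000·(0.3000+0.8750) = 1.4100 m
margins: 0.0000+0.0300+0.0300 = 0.0600 m
S_min ≈ 0.3150+0.4594+1.4100+0.0600  ⇒  S_min = 3591/1600 m

S_min = 3591/1600 m = 2.2444 m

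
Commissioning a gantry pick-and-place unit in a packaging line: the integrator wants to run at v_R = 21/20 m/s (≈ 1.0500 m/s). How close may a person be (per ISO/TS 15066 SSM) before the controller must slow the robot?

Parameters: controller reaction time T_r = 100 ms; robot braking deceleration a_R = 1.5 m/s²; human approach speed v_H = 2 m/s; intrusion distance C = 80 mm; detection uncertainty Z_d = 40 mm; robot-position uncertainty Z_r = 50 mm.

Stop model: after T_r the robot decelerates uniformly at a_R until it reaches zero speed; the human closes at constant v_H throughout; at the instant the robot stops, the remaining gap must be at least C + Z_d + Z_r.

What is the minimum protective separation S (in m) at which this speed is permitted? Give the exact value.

stop time T_s = (21/20)/(3/2) = 0.7000 s
reaction-phase robot travel = 1.0500·0.1000 = 0.1050 m
braking distance = 1.0500²/(2·1.5000) = 0.3675 m
person approaches 2.0000·(0.1000+0.7000) = 1.6000 m
residual clearance needed = 0.0800+0.0400+0.0500 = 0.1700 m
S_min ≈ 0.1050+0.3675+1.6000+0.1700  ⇒  S_min = 897/400 m

S_min = 897/400 m = 2.2425 m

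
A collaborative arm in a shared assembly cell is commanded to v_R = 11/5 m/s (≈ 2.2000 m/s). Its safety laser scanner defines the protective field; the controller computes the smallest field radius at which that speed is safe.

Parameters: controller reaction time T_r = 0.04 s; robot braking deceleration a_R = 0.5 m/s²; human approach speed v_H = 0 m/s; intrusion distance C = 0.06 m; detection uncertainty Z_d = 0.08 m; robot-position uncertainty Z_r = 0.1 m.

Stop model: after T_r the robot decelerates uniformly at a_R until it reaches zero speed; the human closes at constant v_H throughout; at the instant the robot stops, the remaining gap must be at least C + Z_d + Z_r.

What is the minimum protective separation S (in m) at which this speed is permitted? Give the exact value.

S_min = 646/125 m = 5.1680 m

T_s = v_R/a_R = (11/5)/(1/2) = 4.4000 s
robot covers v_R·T_r = 2.2000·0.0400 = 0.0880 m before braking
robot covers 2.2000·4.4000 − ½·0.5000·4.4000² = 4.8400 m while stopping
human closes 0.0000·4.4400 = 0.0000 m
C+Z_d+Z_r = 0.0600+0.0800+0.1000 = 0.2400 m
S_min ≈ 0.0880+4.8400+0.0000+0.2400  ⇒  S_min = 646/125 m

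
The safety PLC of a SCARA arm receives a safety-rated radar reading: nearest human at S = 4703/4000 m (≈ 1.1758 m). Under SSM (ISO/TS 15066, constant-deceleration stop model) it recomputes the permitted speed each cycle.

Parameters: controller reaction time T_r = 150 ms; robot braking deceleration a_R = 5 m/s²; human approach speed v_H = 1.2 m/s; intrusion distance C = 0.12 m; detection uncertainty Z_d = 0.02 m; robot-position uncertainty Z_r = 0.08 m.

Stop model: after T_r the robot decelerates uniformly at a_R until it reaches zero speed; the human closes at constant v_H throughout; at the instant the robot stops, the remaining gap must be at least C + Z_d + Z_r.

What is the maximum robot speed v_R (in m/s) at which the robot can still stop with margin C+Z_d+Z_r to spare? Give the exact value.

v_R_max = 29/20 m/s = 1.4500 m/s

quadratic (1/10)·v² + (39/100)·v + (-3103/4000) = 0
  disc = (39/100)² − 4·(1/10)·(-3103/4000) = 289/625 ; √disc = 17/25
  v_R = (−(39/100) + 17/25) / (2·(1/10)) = 29/20 m/s
check:
T_s = v_R/a_R = (29/20)/5 = 0.2900 s
robot in T_r: 1.4500·0.1500 = 0.2175 m
robot covers 1.4500·0.2900 − ½·5.0000·0.2900² = 0.2102 m while stopping
person approaches 1.2000·(0.1500+0.2900) = 0.5280 m
margins: 0.1200+0.0200+0.0800 = 0.2200 m
sum ≈ 0.2175+0.2102+0.5280+0.2200 ≈ 1.1758 m = S ✓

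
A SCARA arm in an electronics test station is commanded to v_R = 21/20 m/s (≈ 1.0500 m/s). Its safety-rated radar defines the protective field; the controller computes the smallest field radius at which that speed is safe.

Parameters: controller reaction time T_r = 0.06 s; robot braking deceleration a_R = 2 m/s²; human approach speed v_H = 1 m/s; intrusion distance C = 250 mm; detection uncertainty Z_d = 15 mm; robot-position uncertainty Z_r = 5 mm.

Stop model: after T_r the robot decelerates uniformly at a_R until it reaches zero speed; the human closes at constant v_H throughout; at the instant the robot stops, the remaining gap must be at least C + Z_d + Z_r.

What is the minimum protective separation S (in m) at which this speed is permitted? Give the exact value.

stop time T_s = (21/20)/2 = 0.5250 s
robot covers v_R·T_r = 1.0500·0.0600 = 0.0630 m before braking
braking distance = 1.0500²/(2·2.0000) = 0.2756 m
human closes 1.0000·0.5850 = 0.5850 m
residual clearance needed = 0.2500+0.0150+0.0050 = 0.2700 m
S_min ≈ 0.0630+0.2756+0.5850+0.2700  ⇒  S_min = 9549/8000 m

S_min = 9549/8000 m = 1.1936 m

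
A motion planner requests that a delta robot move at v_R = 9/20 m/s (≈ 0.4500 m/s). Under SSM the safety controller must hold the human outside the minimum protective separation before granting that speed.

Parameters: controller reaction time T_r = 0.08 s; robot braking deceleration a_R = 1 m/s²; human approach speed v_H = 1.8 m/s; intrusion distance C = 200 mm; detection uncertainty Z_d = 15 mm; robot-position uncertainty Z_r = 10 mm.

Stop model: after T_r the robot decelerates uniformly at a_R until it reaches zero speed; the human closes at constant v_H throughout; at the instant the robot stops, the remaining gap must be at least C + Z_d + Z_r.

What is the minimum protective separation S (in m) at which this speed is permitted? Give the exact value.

S_min = 1053/800 m = 1.3162 m

stop time T_s = (9/20)/1 = 0.4500 s
robot in T_r: 0.4500·0.0800 = 0.0360 m
robot under decel: 0.4500²/(2·1.0000) = 0.1013 m
human over T_r+T_s: 1.8000·(0.0800+0.4500) = 0.9540 m
residual clearance needed = 0.2000+0.0150+0.0100 = 0.2250 m
S_min ≈ 0.0360+0.1013+0.9540+0.2250  ⇒  S_min = 1053/800 m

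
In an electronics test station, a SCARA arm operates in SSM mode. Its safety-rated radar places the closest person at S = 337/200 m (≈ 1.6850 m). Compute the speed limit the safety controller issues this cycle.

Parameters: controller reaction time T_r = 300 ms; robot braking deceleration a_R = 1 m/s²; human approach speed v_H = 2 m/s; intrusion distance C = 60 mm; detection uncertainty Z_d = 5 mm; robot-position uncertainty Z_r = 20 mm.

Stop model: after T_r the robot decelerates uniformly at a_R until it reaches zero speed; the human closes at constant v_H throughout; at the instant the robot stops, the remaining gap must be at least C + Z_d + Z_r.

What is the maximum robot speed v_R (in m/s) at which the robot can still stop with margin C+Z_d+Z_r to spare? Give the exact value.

quadratic (1/2)·v² + (23/10)·v + (-1) = 0
  disc = (23/10)² − 4·(1/2)·(-1) = 729/100 ; √disc = 27/10
  v_R = (−(23/10) + 27/10) / (2·(1/2)) = 2/5 m/s
check:
T_s = v_R/a_R = (2/5)/1 = 0.4000 s
robot in T_r: 0.4000·0.3000 = 0.1200 m
robot under decel: 0.4000²/(2·1.0000) = 0.0800 m
human over T_r+T_s: 2.0000·(0.3000+0.4000) = 1.4000 m
C+Z_d+Z_r = 0.0600+0.0050+0.0200 = 0.0850 m
sum ≈ 0.1200+0.0800+1.4000+0.0850 ≈ 1.6850 m = S ✓

v_R_max = 2/5 m/s = 0.4000 m/s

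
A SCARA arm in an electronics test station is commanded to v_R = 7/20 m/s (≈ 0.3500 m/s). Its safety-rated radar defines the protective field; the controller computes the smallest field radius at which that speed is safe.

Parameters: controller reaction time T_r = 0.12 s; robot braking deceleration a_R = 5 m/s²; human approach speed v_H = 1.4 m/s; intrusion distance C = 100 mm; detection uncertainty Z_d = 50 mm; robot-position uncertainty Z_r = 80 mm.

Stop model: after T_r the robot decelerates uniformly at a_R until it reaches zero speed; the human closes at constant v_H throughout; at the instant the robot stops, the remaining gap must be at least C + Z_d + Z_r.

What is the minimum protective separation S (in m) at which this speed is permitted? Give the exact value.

S_min = 2201/4000 m = 0.5503 m

stop time T_s = (7/20)/5 = 0.0700 s
reaction-phase robot travel = 0.3500·0.1200 = 0.0420 m
robot covers 0.3500·0.0700 − ½·5.0000·0.0700² = 0.0123 m while stopping
human over T_r+T_s: 1.4000·(0.1200+0.0700) = 0.2660 m
margins: 0.1000+0.0500+0.0800 = 0.2300 m
S_min ≈ 0.0420+0.0123+0.2660+0.2300  ⇒  S_min = 2201/4000 m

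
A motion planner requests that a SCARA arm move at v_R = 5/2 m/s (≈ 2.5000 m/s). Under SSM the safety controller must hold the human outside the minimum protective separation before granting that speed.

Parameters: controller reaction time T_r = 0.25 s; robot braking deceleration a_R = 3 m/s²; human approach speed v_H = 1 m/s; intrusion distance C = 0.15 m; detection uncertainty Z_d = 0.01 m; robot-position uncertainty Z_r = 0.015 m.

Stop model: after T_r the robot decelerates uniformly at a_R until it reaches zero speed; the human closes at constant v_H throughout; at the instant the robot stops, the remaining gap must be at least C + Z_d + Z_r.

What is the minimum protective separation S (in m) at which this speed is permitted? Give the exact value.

S_min = 117/40 m = 2.9250 m

T_s = v_R/a_R = (5/2)/3 = 0.8333 s
robot in T_r: 2.5000·0.2500 = 0.6250 m
braking distance = 2.5000²/(2·3.0000) = 1.0417 m
human over T_r+T_s: 1.0000·(0.2500+0.8333) = 1.0833 m
residual clearance needed = 0.1500+0.0100+0.0150 = 0.1750 m
S_min ≈ 0.6250+1.0417+1.0833+0.1750  ⇒  S_min = 117/40 m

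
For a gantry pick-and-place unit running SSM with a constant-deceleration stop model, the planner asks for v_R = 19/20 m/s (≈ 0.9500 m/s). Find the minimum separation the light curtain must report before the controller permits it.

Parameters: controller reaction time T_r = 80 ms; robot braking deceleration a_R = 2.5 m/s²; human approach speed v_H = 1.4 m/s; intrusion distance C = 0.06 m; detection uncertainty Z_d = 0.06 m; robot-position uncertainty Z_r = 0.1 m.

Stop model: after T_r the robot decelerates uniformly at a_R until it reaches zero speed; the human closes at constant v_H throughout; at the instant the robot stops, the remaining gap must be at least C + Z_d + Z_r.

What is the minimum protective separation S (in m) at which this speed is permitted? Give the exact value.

stop time T_s = (19/20)/(5/2) = 0.3800 s
reaction-phase robot travel = 0.9500·0.0800 = 0.0760 m
robot covers 0.9500·0.3800 − ½·2.5000·0.3800² = 0.1805 m while stopping
human closes 1.4000·0.4600 = 0.6440 m
residual clearance needed = 0.0600+0.0600+0.1000 = 0.2200 m
S_min ≈ 0.0760+0.1805+0.6440+0.2200  ⇒  S_min = 2241/2000 m

S_min = 2241/2000 m = 1.1205 m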